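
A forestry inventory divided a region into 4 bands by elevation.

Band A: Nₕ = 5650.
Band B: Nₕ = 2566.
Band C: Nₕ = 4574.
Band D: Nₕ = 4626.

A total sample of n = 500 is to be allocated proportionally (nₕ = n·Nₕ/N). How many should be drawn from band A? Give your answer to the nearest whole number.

162

Share of band A = 5650/17416 = 0.32441.
Allocate 500 × 0.32441 = 162.207... → 162.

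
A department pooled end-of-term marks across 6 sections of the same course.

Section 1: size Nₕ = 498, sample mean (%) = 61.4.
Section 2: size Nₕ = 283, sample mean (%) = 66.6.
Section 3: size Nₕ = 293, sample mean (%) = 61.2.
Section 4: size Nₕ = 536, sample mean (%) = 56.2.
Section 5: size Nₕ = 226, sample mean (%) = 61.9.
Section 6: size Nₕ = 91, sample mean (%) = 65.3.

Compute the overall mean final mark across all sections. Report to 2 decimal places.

N = 1927; weights Wₕ = Nₕ/N = (0.2584, 0.1469, 0.1520, 0.2782, 0.1173, 0.0472).
x̄_st = Σ Wₕ·x̄ₕ = 0.2584·61.4 + 0.1469·66.6 + 0.1520·61.2 + 0.2782·56.2 + 0.1173·61.9 + 0.0472·65.3 ≈ 60.9297...
→ 60.93.

60.93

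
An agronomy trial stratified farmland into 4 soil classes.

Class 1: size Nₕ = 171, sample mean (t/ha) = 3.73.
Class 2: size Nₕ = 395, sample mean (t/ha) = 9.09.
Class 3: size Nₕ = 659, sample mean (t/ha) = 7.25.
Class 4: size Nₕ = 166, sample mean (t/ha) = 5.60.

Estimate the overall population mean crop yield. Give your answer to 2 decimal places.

N = 171 + 395 + 659 + 166 = 1391.
Weight each subgroup mean by Nₕ/N and sum.
Σ Nₕx̄ₕ = 171·3.73 + 395·9.09 + 659·7.25 + 166·5.60 = 637.83 + 3590.55 + 4777.75 + 929.6 = 9935.73.
Divide by N: 9935.73 / 1391 = 7.1429... → 7.14.

7.14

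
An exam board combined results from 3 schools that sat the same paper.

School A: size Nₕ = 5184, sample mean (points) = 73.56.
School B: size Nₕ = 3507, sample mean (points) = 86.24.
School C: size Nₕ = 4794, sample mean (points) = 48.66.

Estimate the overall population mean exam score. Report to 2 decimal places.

68.01

N = 13485; weights Wₕ = Nₕ/N = (0.3844, 0.2601, 0.3555).
x̄_st = Σ Wₕ·x̄ₕ = 0.3844·73.56 + 0.2601·86.24 + 0.3555·48.66 ≈ 68.0055...
→ 68.01.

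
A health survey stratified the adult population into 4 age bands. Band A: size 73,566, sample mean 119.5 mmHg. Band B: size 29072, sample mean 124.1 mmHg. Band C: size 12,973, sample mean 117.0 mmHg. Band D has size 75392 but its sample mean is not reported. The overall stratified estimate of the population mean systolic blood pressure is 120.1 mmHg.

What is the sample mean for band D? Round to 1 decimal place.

119.7

N = 73566 + 29072 + 12973 + 75392 = 191003.
Overall total = μ·N = 120.1·191003 = 22939460.3.
Subtract the known strata: 73566·119.5 + 29072·124.1 + 12973·117.0 = 13916813.2.
Remaining total for band D: 22939460.3 − 13916813.2 = 9022647.1.
Divide by its size: 9022647.1 / 75392 = 119.676... → 119.7.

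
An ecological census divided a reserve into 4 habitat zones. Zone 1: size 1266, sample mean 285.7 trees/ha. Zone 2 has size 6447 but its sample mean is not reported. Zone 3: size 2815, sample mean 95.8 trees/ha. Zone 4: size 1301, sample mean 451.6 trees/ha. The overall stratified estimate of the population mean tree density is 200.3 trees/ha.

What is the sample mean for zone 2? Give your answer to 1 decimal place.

N = 1266 + 6447 + 2815 + 1301 = 11829.
Overall total = μ·N = 200.3·11829 = 2369348.7.
Subtract the known strata: 1266·285.7 + 2815·95.8 + 1301·451.6 = 1218904.8.
Remaining total for zone 2: 2369348.7 − 1218904.8 = 1150443.9.
Divide by its size: 1150443.9 / 6447 = 178.446... → 178.4.

178.4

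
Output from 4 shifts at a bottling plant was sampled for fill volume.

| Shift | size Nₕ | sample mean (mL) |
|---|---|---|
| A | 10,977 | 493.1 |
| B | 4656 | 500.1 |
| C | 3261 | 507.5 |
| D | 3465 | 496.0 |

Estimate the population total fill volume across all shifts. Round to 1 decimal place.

A: 10977·493.1 = 5412758.7
B: 4656·500.1 = 2328465.6
C: 3261·507.5 = 1654957.5
D: 3465·496.0 = 1718640
τ̂ = Σ Nₕx̄ₕ = 11114821.8.

11114821.8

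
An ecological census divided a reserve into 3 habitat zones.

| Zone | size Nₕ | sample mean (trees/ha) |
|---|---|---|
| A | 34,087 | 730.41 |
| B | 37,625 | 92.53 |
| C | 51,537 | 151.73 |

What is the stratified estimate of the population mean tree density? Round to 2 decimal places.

293.70

N = 34087 + 37625 + 51537 = 123249.
The stratified mean weights each stratum mean by its population share Nₕ/N.
Σ Nₕx̄ₕ = 34087·730.41 + 37625·92.53 + 51537·151.73 = 24897485.67 + 3481441.25 + 7819709.01 = 36198635.93.
Divide by N: 36198635.93 / 123249 = 293.7033... → 293.70.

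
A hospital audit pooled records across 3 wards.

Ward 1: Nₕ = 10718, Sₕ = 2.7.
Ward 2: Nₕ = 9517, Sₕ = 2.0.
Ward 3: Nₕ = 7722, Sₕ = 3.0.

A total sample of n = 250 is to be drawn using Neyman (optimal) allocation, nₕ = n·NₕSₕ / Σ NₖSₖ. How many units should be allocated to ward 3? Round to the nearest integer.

81

1: NₕSₕ = 10718·2.7 = 28938.6
2: NₕSₕ = 9517·2.0 = 19034
3: NₕSₕ = 7722·3.0 = 23166
Σ NₕSₕ = 71138.6.
n_3 = 250·23166/71138.6 = 81.411... → 81.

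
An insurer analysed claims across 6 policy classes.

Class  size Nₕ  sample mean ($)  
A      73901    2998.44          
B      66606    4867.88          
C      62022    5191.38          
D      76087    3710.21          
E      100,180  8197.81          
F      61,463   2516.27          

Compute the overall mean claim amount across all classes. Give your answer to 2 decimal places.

4829.00

N = 440259; weights Wₕ = Nₕ/N = (0.1679, 0.1513, 0.1409, 0.1728, 0.2275, 0.1396).
x̄_st = Σ Wₕ·x̄ₕ = 0.1679·2998.44 + 0.1513·4867.88 + 0.1409·5191.38 + 0.1728·3710.21 + 0.2275·8197.81 + 0.1396·2516.27 ≈ 4828.9992...
→ 4829.00.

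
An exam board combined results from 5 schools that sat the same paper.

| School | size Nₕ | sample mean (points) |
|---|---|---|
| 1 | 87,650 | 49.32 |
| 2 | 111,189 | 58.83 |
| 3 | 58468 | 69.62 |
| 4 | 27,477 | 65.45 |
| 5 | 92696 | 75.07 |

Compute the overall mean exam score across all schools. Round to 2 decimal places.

62.76

x̄_st = (Σ Nₕx̄ₕ) / (Σ Nₕ) = (87650·49.32 + 111189·58.83 + 58468·69.62 + 27477·65.45 + 92696·75.07) / 377480
= 23691747.4 / 377480 = 62.7629... → 62.76.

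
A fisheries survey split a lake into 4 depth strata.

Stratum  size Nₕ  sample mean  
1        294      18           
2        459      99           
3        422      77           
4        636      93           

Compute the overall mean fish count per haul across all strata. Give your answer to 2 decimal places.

78.62

N = 294 + 459 + 422 + 636 = 1811.
Overall mean = Σ (Nₕ/N)·x̄ₕ — weight by population share, not a simple average.
Σ Nₕx̄ₕ = 294·18 + 459·99 + 422·77 + 636·93 = 5292 + 45441 + 32494 + 59148 = 142375.
Divide by N: 142375 / 1811 = 78.6168... → 78.62.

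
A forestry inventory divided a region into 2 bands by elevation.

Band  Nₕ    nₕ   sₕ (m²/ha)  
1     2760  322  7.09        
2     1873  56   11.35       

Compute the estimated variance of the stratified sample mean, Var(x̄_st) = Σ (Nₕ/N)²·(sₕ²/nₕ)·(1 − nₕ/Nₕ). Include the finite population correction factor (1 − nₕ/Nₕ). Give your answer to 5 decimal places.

N = 4633. Term for each stratum: Wₕ²sₕ²/nₕ·(1−nₕ/Nₕ).
Var(x̄_st) = 0.04893897 + 0.36473026 = 0.41366923 → 0.41367.

0.41367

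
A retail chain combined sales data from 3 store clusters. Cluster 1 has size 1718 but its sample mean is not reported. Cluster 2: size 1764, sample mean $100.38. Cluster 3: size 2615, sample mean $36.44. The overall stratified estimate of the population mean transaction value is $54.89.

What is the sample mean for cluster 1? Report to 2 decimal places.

N = 1718 + 1764 + 2615 = 6097.
Overall total = μ·N = 54.89·6097 = 334664.33.
Subtract the known strata: 1764·100.38 + 2615·36.44 = 272360.92.
Remaining total for cluster 1: 334664.33 − 272360.92 = 62303.41.
Divide by its size: 62303.41 / 1718 = 36.2651... → 36.27.

36.27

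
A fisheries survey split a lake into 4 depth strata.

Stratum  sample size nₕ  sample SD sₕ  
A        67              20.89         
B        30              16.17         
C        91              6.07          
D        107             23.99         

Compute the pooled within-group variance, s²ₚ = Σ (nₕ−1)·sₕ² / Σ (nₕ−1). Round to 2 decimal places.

346.07

Degrees of freedom: 66 + 29 + 90 + 106 = 291.
Σ(nₕ−1)sₕ² = 66·436.3921 + 29·261.4689 + 90·36.8449 + 106·575.5201 = 100705.6483.
s²ₚ = 100705.6483 / 291 = 346.0675... → 346.07.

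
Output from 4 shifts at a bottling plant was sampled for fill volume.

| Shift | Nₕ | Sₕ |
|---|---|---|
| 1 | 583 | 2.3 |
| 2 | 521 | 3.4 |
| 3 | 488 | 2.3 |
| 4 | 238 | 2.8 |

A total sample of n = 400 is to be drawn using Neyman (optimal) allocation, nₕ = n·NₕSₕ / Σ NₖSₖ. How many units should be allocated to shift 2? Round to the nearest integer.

145

Σ NₕSₕ = 583·2.3 + 521·3.4 + 488·2.3 + 238·2.8 = 4901.1.
Share for 2: 1771.4/4901.1 = 0.36143.
n_2 = 400 × 0.36143 = 144.572... → 145.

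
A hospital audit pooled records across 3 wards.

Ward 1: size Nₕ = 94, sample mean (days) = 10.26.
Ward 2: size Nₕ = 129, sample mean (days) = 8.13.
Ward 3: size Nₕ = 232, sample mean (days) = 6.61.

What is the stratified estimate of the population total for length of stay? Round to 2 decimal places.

1: 94·10.26 = 964.44
2: 129·8.13 = 1048.77
3: 232·6.61 = 1533.52
τ̂ = Σ Nₕx̄ₕ = 3546.73.

3546.73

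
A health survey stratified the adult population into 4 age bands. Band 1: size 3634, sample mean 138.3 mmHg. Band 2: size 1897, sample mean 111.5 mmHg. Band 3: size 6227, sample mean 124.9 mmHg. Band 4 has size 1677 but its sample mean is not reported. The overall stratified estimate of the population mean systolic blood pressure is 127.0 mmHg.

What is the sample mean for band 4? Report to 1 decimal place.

127.8

N = 3634 + 1897 + 6227 + 1677 = 13435.
Overall total = μ·N = 127.0·13435 = 1706245.
Subtract the known strata: 3634·138.3 + 1897·111.5 + 6227·124.9 = 1491850.
Remaining total for band 4: 1706245 − 1491850 = 214395.
Divide by its size: 214395 / 1677 = 127.844... → 127.8.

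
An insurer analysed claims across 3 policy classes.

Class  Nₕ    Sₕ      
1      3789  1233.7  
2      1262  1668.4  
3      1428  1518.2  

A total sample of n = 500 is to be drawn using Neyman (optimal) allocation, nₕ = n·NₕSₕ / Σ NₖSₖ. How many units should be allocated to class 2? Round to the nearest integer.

118

1: NₕSₕ = 3789·1233.7 = 4674489.3
2: NₕSₕ = 1262·1668.4 = 2105520.8
3: NₕSₕ = 1428·1518.2 = 2167989.6
Σ NₕSₕ = 8947999.7.
n_2 = 500·2105520.8/8947999.7 = 117.653... → 118.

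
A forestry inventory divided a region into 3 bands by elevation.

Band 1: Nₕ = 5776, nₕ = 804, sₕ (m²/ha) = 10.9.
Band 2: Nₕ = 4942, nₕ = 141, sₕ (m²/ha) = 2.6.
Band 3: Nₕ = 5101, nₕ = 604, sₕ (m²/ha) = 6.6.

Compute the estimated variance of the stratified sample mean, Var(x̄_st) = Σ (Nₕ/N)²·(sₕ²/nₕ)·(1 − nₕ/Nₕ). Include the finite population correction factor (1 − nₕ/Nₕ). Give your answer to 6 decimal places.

N = 15819. Term for each stratum: Wₕ²sₕ²/nₕ·(1−nₕ/Nₕ).
Var(x̄_st) = 0.016958881 + 0.004545734 + 0.006611060 = 0.028115675 → 0.028116.

0.028116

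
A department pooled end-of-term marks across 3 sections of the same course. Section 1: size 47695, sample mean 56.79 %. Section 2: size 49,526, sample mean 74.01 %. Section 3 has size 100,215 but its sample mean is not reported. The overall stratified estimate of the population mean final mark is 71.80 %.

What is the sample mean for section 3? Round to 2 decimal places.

N = 47695 + 49526 + 100215 = 197436.
Overall total = μ·N = 71.80·197436 = 14175904.8.
Subtract the known strata: 47695·56.79 + 49526·74.01 = 6374018.31.
Remaining total for section 3: 14175904.8 − 6374018.31 = 7801886.49.
Divide by its size: 7801886.49 / 100215 = 77.8515... → 77.85.

77.85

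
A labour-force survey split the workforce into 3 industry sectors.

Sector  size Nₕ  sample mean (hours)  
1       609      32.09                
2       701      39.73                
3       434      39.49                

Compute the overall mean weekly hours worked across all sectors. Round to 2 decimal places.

37.00

x̄_st = (Σ Nₕx̄ₕ) / (Σ Nₕ) = (609·32.09 + 701·39.73 + 434·39.49) / 1744
= 64532.2 / 1744 = 37.0024... → 37.00.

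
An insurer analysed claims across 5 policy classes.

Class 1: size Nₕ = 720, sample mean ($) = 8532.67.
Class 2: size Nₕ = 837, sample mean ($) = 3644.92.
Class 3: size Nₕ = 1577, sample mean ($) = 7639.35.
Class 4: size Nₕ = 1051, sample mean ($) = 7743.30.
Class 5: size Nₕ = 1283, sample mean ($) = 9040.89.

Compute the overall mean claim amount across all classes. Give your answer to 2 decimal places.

x̄_st = (Σ Nₕx̄ₕ) / (Σ Nₕ) = (720·8532.67 + 837·3644.92 + 1577·7639.35 + 1051·7743.30 + 1283·9040.89) / 5468
= 40979245.56 / 5468 = 7494.3756... → 7494.38.

7494.38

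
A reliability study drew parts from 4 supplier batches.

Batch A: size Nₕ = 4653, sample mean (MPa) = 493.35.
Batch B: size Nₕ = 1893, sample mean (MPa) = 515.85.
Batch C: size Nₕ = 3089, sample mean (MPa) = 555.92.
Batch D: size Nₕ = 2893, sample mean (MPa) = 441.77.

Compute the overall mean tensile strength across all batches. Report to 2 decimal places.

N = 4653 + 1893 + 3089 + 2893 = 12528.
The stratified mean weights each stratum mean by its population share Nₕ/N.
Σ Nₕx̄ₕ = 4653·493.35 + 1893·515.85 + 3089·555.92 + 2893·441.77 = 2295557.55 + 976504.05 + 1717236.88 + 1278040.61 = 6267339.09.
Divide by N: 6267339.09 / 12528 = 500.2665... → 500.27.

500.27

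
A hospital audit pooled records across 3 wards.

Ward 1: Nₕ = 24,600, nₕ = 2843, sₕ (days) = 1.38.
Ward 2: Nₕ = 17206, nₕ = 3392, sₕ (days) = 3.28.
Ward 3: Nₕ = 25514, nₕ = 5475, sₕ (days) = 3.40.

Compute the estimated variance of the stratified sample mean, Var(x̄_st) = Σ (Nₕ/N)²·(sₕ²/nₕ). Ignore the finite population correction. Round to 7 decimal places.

N = 67320; Wₕ = Nₕ/N.
ward 1: (24600/67320)²·1.38²/2843 = 0.0000894465
ward 2: (17206/67320)²·3.28²/3392 = 0.0002071875
ward 3: (25514/67320)²·3.40²/5475 = 0.0003032792
Sum = 0.0005999131 → 0.0005999.

0.0005999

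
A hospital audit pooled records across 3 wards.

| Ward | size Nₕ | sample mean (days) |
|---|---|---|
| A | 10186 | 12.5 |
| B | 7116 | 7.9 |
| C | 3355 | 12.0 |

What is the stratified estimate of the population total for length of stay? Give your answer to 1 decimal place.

223801.4

A: 10186·12.5 = 127325
B: 7116·7.9 = 56216.4
C: 3355·12.0 = 40260
τ̂ = Σ Nₕx̄ₕ = 223801.4.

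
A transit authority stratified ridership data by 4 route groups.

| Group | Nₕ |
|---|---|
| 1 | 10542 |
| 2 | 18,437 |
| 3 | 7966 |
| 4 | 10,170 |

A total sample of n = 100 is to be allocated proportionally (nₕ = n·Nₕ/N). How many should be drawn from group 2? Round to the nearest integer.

Share of group 2 = 18437/47115 = 0.39132.
Allocate 100 × 0.39132 = 39.132... → 39.

39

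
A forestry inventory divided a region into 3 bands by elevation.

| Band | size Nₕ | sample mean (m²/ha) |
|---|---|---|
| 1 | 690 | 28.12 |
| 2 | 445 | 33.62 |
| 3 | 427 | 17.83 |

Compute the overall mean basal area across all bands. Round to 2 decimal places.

N = 690 + 445 + 427 = 1562.
Overall mean = Σ (Nₕ/N)·x̄ₕ — weight by population share, not a simple average.
Σ Nₕx̄ₕ = 690·28.12 + 445·33.62 + 427·17.83 = 19402.8 + 14960.9 + 7613.41 = 41977.11.
Divide by N: 41977.11 / 1562 = 26.8740... → 26.87.

26.87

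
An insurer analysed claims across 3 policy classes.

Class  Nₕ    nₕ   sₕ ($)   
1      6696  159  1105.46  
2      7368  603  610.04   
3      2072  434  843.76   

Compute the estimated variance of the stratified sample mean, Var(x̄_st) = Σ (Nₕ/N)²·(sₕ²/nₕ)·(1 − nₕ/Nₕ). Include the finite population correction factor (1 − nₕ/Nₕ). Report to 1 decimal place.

N = 16136. Term for each stratum: Wₕ²sₕ²/nₕ·(1−nₕ/Nₕ).
Var(x̄_st) = 1292.0850 + 118.1476 + 21.3826 = 1431.6152 → 1431.6.

1431.6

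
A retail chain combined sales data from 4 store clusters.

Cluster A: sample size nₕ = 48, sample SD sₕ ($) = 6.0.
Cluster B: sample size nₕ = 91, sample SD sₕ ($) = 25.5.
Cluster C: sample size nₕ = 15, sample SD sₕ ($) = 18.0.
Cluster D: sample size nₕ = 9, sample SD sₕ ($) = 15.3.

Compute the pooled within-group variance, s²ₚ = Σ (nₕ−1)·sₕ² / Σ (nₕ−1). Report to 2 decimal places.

419.01

Degrees of freedom: 47 + 90 + 14 + 8 = 159.
Σ(nₕ−1)sₕ² = 47·36 + 90·650.25 + 14·324 + 8·234.09 = 66623.22.
s²ₚ = 66623.22 / 159 = 419.0140... → 419.01.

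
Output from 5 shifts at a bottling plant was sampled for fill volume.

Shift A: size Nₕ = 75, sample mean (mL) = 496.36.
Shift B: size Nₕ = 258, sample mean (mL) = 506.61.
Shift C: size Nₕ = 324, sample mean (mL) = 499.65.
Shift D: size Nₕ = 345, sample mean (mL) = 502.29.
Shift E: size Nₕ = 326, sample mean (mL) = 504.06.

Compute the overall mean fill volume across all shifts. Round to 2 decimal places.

502.58

N = 75 + 258 + 324 + 345 + 326 = 1328.
Weight each subgroup mean by Nₕ/N and sum.
Σ Nₕx̄ₕ = 75·496.36 + 258·506.61 + 324·499.65 + 345·502.29 + 326·504.06 = 37227 + 130705.38 + 161886.6 + 173290.05 + 164323.56 = 667432.59.
Divide by N: 667432.59 / 1328 = 502.5848... → 502.58.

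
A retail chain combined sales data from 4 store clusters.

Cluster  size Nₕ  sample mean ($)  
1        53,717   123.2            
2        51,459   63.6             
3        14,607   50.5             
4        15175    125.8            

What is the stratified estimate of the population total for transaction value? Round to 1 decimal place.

12537395.3

1: 53717·123.2 = 6617934.4
2: 51459·63.6 = 3272792.4
3: 14607·50.5 = 737653.5
4: 15175·125.8 = 1909015
τ̂ = Σ Nₕx̄ₕ = 12537395.3.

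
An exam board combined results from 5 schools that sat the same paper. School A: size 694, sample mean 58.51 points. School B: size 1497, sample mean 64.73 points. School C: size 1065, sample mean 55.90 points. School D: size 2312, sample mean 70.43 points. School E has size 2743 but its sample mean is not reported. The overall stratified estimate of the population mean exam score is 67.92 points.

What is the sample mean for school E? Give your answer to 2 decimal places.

Σ Nₕx̄ₕ = N·μ, so 2743·x̄_E = 8311·67.92 − (694·58.51 + 1497·64.73 + 1065·55.90 + 2312·70.43).
= 564483.12 − 359874.41 = 204608.71.
x̄_E = 204608.71 / 2743 = 74.5930... → 74.59.

74.59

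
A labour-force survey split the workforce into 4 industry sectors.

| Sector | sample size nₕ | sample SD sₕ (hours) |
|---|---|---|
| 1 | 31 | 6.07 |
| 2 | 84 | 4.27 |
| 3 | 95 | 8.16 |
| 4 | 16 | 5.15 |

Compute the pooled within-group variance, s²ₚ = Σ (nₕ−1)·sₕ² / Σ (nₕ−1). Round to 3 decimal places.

Degrees of freedom: 30 + 83 + 94 + 15 = 222.
Σ(nₕ−1)sₕ² = 30·36.8449 + 83·18.2329 + 94·66.5856 + 15·26.5225 = 9275.5616.
s²ₚ = 9275.5616 / 222 = 41.78181... → 41.782.

41.782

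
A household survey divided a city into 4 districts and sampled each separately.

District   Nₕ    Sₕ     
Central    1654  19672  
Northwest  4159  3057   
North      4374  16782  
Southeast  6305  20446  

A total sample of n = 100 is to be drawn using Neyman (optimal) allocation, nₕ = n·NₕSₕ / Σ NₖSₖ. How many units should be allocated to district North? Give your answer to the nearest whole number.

30

Σ NₕSₕ = 1654·19672 + 4159·3057 + 4374·16782 + 6305·20446 = 247568049.
Share for North: 73404468/247568049 = 0.29650.
n_North = 100 × 0.29650 = 29.650... → 30.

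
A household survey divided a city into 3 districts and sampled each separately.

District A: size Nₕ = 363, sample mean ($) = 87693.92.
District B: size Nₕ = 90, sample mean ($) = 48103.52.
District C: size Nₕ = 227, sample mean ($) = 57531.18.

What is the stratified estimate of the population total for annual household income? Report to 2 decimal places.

A: 363·87693.92 = 31832892.96
B: 90·48103.52 = 4329316.8
C: 227·57531.18 = 13059577.86
τ̂ = Σ Nₕx̄ₕ = 49221787.62.

49221787.62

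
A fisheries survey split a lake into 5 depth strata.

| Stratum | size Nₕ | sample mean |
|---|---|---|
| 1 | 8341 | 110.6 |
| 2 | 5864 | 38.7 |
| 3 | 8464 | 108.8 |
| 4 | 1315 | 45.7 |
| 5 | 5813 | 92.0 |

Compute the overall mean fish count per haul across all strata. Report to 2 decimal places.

89.45

N = 8341 + 5864 + 8464 + 1315 + 5813 = 29797.
Overall mean = Σ (Nₕ/N)·x̄ₕ — weight by population share, not a simple average.
Σ Nₕx̄ₕ = 8341·110.6 + 5864·38.7 + 8464·108.8 + 1315·45.7 + 5813·92.0 = 922514.6 + 226936.8 + 920883.2 + 60095.5 + 534796 = 2665226.1.
Divide by N: 2665226.1 / 29797 = 89.4461... → 89.45.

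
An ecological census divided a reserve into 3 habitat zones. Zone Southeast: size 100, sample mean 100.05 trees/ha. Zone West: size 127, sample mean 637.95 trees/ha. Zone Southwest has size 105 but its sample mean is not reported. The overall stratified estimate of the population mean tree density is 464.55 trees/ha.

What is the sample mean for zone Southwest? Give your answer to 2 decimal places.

601.96

Σ Nₕx̄ₕ = N·μ, so 105·x̄_Southwest = 332·464.55 − (100·100.05 + 127·637.95).
= 154230.6 − 91024.65 = 63205.95.
x̄_Southwest = 63205.95 / 105 = 601.9614... → 601.96.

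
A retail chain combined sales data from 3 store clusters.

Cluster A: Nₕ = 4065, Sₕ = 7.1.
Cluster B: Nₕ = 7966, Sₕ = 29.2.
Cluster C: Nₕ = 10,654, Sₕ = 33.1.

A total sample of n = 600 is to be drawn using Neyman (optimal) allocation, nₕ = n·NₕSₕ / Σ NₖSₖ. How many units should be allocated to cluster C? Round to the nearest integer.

345

A: NₕSₕ = 4065·7.1 = 28861.5
B: NₕSₕ = 7966·29.2 = 232607.2
C: NₕSₕ = 10654·33.1 = 352647.4
Σ NₕSₕ = 614116.1.
n_C = 600·352647.4/614116.1 = 344.541... → 345.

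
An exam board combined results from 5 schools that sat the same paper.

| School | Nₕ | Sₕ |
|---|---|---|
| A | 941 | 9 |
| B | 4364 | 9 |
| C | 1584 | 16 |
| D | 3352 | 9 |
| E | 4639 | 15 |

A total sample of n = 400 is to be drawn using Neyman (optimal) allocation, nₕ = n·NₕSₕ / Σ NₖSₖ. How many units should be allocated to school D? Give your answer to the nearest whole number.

70

Σ NₕSₕ = 941·9 + 4364·9 + 1584·16 + 3352·9 + 4639·15 = 172842.
Share for D: 30168/172842 = 0.17454.
n_D = 400 × 0.17454 = 69.816... → 70.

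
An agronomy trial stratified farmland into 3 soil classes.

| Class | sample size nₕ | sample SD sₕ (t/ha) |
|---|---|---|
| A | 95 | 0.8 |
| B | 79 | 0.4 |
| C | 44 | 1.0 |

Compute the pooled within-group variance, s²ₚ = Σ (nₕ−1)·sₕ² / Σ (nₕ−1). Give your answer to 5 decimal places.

0.53786

Degrees of freedom: 94 + 78 + 43 = 215.
Σ(nₕ−1)sₕ² = 94·0.64 + 78·0.16 + 43·1 = 115.64.
s²ₚ = 115.64 / 215 = 0.5378605... → 0.53786.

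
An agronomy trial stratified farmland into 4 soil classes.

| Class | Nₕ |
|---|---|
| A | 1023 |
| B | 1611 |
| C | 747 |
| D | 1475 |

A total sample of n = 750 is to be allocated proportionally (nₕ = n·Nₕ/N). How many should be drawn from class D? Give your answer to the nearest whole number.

228

N = 1023 + 1611 + 747 + 1475 = 4856.
n_D = 750·1475/4856 = 227.811... → 228.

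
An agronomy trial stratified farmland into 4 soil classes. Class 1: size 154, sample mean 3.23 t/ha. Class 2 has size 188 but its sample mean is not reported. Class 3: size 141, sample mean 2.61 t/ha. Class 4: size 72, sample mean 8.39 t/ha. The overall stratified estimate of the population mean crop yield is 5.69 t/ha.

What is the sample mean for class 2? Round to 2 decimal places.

8.98

Σ Nₕx̄ₕ = N·μ, so 188·x̄_2 = 555·5.69 − (154·3.23 + 141·2.61 + 72·8.39).
= 3157.95 − 1469.51 = 1688.44.
x̄_2 = 1688.44 / 188 = 8.9811... → 8.98.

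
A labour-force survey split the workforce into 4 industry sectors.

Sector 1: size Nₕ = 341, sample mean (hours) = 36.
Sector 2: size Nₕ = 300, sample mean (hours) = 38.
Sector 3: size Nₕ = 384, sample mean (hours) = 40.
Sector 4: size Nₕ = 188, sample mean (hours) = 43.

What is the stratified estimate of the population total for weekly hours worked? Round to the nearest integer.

47120

Population total = Σ Nₕ·x̄ₕ (each stratum's size times its mean).
341·36 + 300·38 + 384·40 + 188·43 = 12276 + 11400 + 15360 + 8084 = 47120.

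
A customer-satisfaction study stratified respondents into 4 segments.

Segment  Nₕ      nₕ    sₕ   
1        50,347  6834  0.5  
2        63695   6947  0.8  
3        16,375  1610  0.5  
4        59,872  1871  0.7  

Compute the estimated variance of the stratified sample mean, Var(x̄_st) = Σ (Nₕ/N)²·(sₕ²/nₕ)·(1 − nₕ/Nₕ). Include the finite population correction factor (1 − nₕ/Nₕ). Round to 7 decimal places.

N = 190289. Term for each stratum: Wₕ²sₕ²/nₕ·(1−nₕ/Nₕ).
Var(x̄_st) = 0.0000022132 + 0.0000091963 + 0.0000010368 + 0.0000251162 = 0.0000375625 → 0.0000376.

0.0000376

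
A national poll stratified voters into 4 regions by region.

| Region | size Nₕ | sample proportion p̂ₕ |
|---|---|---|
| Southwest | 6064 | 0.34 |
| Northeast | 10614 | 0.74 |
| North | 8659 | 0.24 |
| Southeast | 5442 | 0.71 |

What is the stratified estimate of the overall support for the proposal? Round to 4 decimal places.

Wₕ = Nₕ/N with N = 30779: 0.1970, 0.3448, 0.2813, 0.1768.
p̂_st = 0.1970·0.34 + 0.3448·0.74 + 0.2813·0.24 + 0.1768·0.71 ≈ 0.515225... → 0.5152.

0.5152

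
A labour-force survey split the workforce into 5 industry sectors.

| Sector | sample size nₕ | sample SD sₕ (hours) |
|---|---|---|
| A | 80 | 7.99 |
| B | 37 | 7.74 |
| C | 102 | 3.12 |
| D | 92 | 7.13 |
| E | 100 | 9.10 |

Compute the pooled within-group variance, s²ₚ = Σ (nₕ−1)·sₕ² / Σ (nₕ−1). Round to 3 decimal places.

Degrees of freedom: 79 + 36 + 101 + 91 + 99 = 406.
Σ(nₕ−1)sₕ² = 79·63.8401 + 36·59.9076 + 101·9.7344 + 91·50.8369 + 99·82.81 = 21007.5638.
s²ₚ = 21007.5638 / 406 = 51.74277... → 51.743.

51.743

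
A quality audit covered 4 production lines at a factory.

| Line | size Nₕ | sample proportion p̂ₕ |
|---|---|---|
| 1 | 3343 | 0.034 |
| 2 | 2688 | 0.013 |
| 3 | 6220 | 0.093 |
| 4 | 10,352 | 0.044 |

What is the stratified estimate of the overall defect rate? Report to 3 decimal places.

Wₕ = Nₕ/N with N = 22603: 0.1479, 0.1189, 0.2752, 0.4580.
p̂_st = 0.1479·0.034 + 0.1189·0.013 + 0.2752·0.093 + 0.4580·0.044 ≈ 0.05232... → 0.052.

0.052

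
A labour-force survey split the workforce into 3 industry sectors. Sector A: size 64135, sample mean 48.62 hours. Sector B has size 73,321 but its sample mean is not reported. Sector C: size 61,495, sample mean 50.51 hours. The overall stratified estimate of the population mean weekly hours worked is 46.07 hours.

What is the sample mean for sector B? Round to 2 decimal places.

N = 64135 + 73321 + 61495 = 198951.
Overall total = μ·N = 46.07·198951 = 9165672.57.
Subtract the known strata: 64135·48.62 + 61495·50.51 = 6224356.15.
Remaining total for sector B: 9165672.57 − 6224356.15 = 2941316.42.
Divide by its size: 2941316.42 / 73321 = 40.1156... → 40.12.

40.12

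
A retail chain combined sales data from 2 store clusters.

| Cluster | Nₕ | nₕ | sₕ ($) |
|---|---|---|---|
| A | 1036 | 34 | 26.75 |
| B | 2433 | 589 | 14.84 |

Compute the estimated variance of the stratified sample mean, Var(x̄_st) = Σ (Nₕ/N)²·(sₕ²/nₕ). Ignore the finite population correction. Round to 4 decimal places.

2.0610

N = 3469; Wₕ = Nₕ/N.
cluster A: (1036/3469)²·26.75²/34 = 1.8770661
cluster B: (2433/3469)²·14.84²/589 = 0.1839196
Sum = 2.0609857 → 2.0610.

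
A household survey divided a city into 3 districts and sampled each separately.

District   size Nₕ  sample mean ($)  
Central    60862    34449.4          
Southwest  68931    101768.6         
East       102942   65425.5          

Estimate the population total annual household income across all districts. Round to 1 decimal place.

15846702570.4

Central: 60862·34449.4 = 2096659382.8
Southwest: 68931·101768.6 = 7015011366.6
East: 102942·65425.5 = 6735031821
τ̂ = Σ Nₕx̄ₕ = 15846702570.4.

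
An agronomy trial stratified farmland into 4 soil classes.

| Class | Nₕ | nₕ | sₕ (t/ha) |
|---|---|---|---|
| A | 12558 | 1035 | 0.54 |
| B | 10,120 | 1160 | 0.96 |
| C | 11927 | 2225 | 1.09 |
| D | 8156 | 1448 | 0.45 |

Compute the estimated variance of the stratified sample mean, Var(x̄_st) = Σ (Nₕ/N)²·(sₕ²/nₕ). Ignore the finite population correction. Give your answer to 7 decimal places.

N = 42761; Wₕ = Nₕ/N.
class A: (12558/42761)²·0.54²/1035 = 0.0000242992
class B: (10120/42761)²·0.96²/1160 = 0.0000444990
class C: (11927/42761)²·1.09²/2225 = 0.0000415422
class D: (8156/42761)²·0.45²/1448 = 0.0000050876
Sum = 0.0001154280 → 0.0001154.

0.0001154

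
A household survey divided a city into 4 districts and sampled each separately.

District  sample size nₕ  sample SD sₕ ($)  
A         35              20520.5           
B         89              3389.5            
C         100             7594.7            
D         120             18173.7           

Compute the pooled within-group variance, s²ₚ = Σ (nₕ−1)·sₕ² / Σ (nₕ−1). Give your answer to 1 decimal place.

177476724.6

Degrees of freedom: 34 + 88 + 99 + 119 = 340.
Σ(nₕ−1)sₕ² = 34·421090920.25 + 88·11488710.25 + 99·57679468.09 + 119·330283371.69 = 60342086362.52.
s²ₚ = 60342086362.52 / 340 = 177476724.596... → 177476724.6.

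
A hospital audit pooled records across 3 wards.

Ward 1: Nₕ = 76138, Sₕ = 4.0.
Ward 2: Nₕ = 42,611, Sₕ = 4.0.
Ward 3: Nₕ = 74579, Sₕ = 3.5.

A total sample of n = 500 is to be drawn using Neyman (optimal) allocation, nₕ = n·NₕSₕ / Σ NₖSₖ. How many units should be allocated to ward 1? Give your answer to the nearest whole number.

Σ NₕSₕ = 76138·4.0 + 42611·4.0 + 74579·3.5 = 736022.5.
Share for 1: 304552/736022.5 = 0.41378.
n_1 = 500 × 0.41378 = 206.890... → 207.

207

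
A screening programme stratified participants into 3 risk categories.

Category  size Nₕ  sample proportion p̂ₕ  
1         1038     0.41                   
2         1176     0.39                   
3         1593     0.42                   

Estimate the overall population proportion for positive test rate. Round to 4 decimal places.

0.4080

Wₕ = Nₕ/N with N = 3807: 0.2727, 0.3089, 0.4184.
p̂_st = 0.2727·0.41 + 0.3089·0.39 + 0.4184·0.42 ≈ 0.408006... → 0.4080.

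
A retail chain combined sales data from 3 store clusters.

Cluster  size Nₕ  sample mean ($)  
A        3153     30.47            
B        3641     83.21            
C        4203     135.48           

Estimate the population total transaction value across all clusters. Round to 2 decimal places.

968461.96

Population total = Σ Nₕ·x̄ₕ (each stratum's size times its mean).
3153·30.47 + 3641·83.21 + 4203·135.48 = 96071.91 + 302967.61 + 569422.44 = 968461.96.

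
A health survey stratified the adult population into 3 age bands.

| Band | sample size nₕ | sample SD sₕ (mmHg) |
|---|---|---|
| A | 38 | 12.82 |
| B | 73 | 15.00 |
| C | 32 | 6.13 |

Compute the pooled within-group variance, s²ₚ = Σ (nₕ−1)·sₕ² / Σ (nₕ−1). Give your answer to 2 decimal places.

167.47

Degrees of freedom: 37 + 72 + 31 = 140.
Σ(nₕ−1)sₕ² = 37·164.3524 + 72·225 + 31·37.5769 = 23445.9227.
s²ₚ = 23445.9227 / 140 = 167.4709... → 167.47.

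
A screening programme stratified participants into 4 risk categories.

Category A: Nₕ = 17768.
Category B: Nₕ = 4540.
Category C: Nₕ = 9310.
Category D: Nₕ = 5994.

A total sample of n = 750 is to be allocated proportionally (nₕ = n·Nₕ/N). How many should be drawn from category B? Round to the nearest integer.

91

Share of category B = 4540/37612 = 0.12071.
Allocate 750 × 0.12071 = 90.530... → 91.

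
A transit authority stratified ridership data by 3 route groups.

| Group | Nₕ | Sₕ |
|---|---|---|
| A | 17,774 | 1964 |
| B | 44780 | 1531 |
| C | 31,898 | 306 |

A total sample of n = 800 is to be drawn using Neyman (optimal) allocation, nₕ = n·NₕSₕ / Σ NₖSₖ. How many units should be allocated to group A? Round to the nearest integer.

A: NₕSₕ = 17774·1964 = 34908136
B: NₕSₕ = 44780·1531 = 68558180
C: NₕSₕ = 31898·306 = 9760788
Σ NₕSₕ = 113227104.
n_A = 800·34908136/113227104 = 246.642... → 247.

247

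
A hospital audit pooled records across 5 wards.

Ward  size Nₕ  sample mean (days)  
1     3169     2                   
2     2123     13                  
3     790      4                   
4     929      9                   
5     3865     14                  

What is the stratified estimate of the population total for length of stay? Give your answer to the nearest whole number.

Estimate total by summing Nₕ·x̄ₕ over strata.
3169·2 + 2123·13 + 790·4 + 929·9 + 3865·14 = 6338 + 27599 + 3160 + 8361 + 54110 = 99568.

99568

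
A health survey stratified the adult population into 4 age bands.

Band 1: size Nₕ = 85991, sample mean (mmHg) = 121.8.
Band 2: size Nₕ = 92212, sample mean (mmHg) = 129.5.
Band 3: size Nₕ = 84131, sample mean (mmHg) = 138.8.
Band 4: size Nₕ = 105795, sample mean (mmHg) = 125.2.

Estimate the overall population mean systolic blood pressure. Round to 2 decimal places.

x̄_st = (Σ Nₕx̄ₕ) / (Σ Nₕ) = (85991·121.8 + 92212·129.5 + 84131·138.8 + 105795·125.2) / 368129
= 47338074.6 / 368129 = 128.5910... → 128.59.

128.59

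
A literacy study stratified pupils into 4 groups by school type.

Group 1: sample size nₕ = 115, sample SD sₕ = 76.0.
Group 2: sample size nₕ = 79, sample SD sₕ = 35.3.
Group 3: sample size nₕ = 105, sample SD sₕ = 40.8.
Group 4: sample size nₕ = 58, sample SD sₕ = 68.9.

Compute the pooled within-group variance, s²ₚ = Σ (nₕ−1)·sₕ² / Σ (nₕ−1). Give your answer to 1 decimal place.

3397.7

Degrees of freedom: 114 + 78 + 104 + 57 = 353.
Σ(nₕ−1)sₕ² = 114·5776 + 78·1246.09 + 104·1664.64 + 57·4747.21 = 1199372.55.
s²ₚ = 1199372.55 / 353 = 3397.656... → 3397.7.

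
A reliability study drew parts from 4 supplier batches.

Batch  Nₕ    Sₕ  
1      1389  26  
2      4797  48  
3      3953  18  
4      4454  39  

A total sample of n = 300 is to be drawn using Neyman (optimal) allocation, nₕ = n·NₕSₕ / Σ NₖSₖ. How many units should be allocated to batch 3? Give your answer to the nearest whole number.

42

Σ NₕSₕ = 1389·26 + 4797·48 + 3953·18 + 4454·39 = 511230.
Share for 3: 71154/511230 = 0.13918.
n_3 = 300 × 0.13918 = 41.755... → 42.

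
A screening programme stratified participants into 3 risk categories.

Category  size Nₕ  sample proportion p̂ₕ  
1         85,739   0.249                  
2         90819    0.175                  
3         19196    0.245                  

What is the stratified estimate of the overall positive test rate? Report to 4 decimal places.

0.2143

Wₕ = Nₕ/N with N = 195754: 0.4380, 0.4639, 0.0981.
p̂_st = 0.4380·0.249 + 0.4639·0.175 + 0.0981·0.245 ≈ 0.214276... → 0.2143.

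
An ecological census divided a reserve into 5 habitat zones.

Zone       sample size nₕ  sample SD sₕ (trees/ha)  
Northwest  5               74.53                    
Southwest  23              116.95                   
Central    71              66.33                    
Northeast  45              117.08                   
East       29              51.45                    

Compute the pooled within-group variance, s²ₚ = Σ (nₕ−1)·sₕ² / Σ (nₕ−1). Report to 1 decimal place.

Northwest: (5−1)·74.53² = 4·5554.7209 = 22218.8836
Southwest: (23−1)·116.95² = 22·13677.3025 = 300900.655
Central: (71−1)·66.33² = 70·4399.6689 = 307976.823
Northeast: (45−1)·117.08² = 44·13707.7264 = 603139.9616
East: (29−1)·51.45² = 28·2647.1025 = 74118.87
Numerator = 1308355.1932; denominator = Σ(nₕ−1) = 168.
s²ₚ = 1308355.1932/168 = 7787.829... → 7787.8.

7787.8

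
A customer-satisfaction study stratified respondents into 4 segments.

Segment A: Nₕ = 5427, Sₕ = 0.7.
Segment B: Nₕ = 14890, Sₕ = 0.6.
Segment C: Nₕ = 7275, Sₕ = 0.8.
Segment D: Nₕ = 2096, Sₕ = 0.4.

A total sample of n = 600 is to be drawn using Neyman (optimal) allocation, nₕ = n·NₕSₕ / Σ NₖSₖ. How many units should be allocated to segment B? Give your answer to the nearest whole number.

276

A: NₕSₕ = 5427·0.7 = 3798.9
B: NₕSₕ = 14890·0.6 = 8934
C: NₕSₕ = 7275·0.8 = 5820
D: NₕSₕ = 2096·0.4 = 838.4
Σ NₕSₕ = 19391.3.
n_B = 600·8934/19391.3 = 276.433... → 276.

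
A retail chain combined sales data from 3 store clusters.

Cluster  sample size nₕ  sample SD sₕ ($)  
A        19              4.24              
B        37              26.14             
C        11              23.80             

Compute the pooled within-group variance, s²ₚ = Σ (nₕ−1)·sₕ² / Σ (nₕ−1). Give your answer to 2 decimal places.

A: (19−1)·4.24² = 18·17.9776 = 323.5968
B: (37−1)·26.14² = 36·683.2996 = 24598.7856
C: (11−1)·23.80² = 10·566.44 = 5664.4
Numerator = 30586.7824; denominator = Σ(nₕ−1) = 64.
s²ₚ = 30586.7824/64 = 477.9185... → 477.92.

477.92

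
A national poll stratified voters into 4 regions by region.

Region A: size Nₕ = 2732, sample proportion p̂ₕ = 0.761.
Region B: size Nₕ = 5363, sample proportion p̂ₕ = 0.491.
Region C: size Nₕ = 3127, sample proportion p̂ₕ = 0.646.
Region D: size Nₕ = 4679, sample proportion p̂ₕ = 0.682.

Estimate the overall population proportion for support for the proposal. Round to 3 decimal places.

Wₕ = Nₕ/N with N = 15901: 0.1718, 0.3373, 0.1967, 0.2943.
p̂_st = 0.1718·0.761 + 0.3373·0.491 + 0.1967·0.646 + 0.2943·0.682 ≈ 0.62407... → 0.624.

0.624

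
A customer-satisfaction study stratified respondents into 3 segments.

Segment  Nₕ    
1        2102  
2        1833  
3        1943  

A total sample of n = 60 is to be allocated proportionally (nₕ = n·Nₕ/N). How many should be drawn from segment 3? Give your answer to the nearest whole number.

20

Share of segment 3 = 1943/5878 = 0.33055.
Allocate 60 × 0.33055 = 19.833... → 20.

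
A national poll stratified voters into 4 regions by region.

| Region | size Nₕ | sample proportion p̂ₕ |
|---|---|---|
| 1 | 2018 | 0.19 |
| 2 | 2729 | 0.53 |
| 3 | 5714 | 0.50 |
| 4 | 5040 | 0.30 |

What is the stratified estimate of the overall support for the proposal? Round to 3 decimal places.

0.400

N = 2018 + 2729 + 5714 + 5040 = 15501.
Overall proportion = Σ (Nₕ/N)·p̂ₕ.
Σ Nₕp̂ₕ = 383.42 + 1446.37 + 2857 + 1512 = 6198.79.
6198.79 / 15501 = 0.39990... → 0.400.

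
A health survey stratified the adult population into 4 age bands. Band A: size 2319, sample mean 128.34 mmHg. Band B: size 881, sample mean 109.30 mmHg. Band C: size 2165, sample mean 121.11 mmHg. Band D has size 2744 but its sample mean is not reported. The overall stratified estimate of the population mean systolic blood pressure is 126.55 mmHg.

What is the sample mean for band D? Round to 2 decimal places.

N = 2319 + 881 + 2165 + 2744 = 8109.
Overall total = μ·N = 126.55·8109 = 1026193.95.
Subtract the known strata: 2319·128.34 + 881·109.30 + 2165·121.11 = 656116.91.
Remaining total for band D: 1026193.95 − 656116.91 = 370077.04.
Divide by its size: 370077.04 / 2744 = 134.8677... → 134.87.

134.87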